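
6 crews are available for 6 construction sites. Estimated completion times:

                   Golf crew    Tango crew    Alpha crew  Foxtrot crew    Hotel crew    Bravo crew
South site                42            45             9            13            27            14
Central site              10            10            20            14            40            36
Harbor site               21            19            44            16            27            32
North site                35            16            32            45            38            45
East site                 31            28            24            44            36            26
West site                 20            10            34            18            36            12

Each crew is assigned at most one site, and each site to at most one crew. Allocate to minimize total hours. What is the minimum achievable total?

Minimum total: 99 hours

This is the linear assignment problem.
Optimal: Golf crew→Central site (10 hours), Tango crew→North site (16 hours), Alpha crew→South site (9 hours), Foxtrot crew→Harbor site (16 hours), Hotel crew→East site (36 hours), Bravo crew→West site (12 hours) — total 10+16+9+16+36+12 = 99 hours.
Min-entry greedy (repeatedly take the single cheapest remaining cell) gives 109 hours, worse by 10.
Checked against all permutations: 99 hours is optimal.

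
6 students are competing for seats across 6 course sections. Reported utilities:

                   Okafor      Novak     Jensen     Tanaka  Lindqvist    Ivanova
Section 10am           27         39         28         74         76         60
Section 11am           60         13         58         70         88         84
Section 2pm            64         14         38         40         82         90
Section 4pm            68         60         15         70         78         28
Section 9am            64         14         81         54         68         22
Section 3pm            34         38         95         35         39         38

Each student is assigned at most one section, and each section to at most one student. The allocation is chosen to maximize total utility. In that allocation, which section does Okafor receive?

Optimal: Okafor→Section 9am (64 points), Novak→Section 4pm (60 points), Jensen→Section 3pm (95 points), Tanaka→Section 10am (74 points), Lindqvist→Section 11am (88 points), Ivanova→Section 2pm (90 points) — total 64+60+95+74+88+90 = 471 points.
Row-greedy (each student in turn takes its best remaining section) gives 376 points, worse by 95.
Next-best assignment: Okafor→Section 9am, Novak→Section 4pm, Jensen→Section 3pm, Tanaka→Section 10am, Lindqvist→Section 2pm, Ivanova→Section 11am = 459 points.
Swapping Tanaka↔Ivanova (Tanaka→Section 2pm 40 points, Ivanova→Section 10am 60 points) loses 64.
Checked against all permutations: 471 points is optimal.
Okafor's own top section is Section 4pm (68 points), but forcing Okafor→Section 4pm and reassigning the rest optimally gives only 439 points — worse by 32.

Okafor receives Section 9am.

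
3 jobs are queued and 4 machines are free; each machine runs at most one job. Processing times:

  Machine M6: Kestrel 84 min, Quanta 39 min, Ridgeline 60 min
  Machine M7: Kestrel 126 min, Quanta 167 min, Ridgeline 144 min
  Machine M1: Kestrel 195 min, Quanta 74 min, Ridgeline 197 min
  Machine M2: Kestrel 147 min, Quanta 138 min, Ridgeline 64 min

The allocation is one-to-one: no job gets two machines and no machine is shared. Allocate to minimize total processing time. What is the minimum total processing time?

This is the linear assignment problem.
Optimal: Kestrel→Machine M6 (84 min), Quanta→Machine M1 (74 min), Ridgeline→Machine M2 (64 min) — total 84+74+64 = 222 min.
Column-greedy (each machine in turn goes to its cheapest remaining job) gives 362 min, worse by 140.
Checked against all permutations: 222 min is optimal.

Min total: 222 min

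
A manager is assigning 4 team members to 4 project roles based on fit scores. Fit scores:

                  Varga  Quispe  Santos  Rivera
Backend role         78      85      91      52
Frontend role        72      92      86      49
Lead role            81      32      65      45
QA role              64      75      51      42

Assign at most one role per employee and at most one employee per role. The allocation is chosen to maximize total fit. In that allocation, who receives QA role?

Rivera receives QA role.

Optimal: Varga→Lead role (81 pts), Quispe→Frontend role (92 pts), Santos→Backend role (91 pts), Rivera→QA role (42 pts) — total 81+92+91+42 = 306 pts.
Next-best assignment: Varga→Lead role, Quispe→QA role, Santos→Backend role, Rivera→Frontend role = 296 pts.
Rivera's own top role is Backend role (52 pts), but forcing Rivera→Backend role and reassigning the rest optimally gives only 294 pts — worse by 12.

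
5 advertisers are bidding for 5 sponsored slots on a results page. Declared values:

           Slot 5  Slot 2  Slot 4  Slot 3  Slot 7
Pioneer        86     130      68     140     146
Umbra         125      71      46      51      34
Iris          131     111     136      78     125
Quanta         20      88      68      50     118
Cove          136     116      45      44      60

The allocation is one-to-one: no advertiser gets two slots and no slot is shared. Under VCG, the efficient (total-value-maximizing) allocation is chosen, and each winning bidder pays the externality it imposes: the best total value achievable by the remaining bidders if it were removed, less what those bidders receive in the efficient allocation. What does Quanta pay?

Quanta pays $6.

Efficient allocation: Pioneer→Slot 3 ($140), Umbra→Slot 5 ($125), Iris→Slot 4 ($136), Quanta→Slot 7 ($118), Cove→Slot 2 ($116); total welfare W = $635.
Quanta receives Slot 7 at value $118, so the others get W − 118 = $517.
Without Quanta: best allocation of the remaining 4 bidders over all 5 slots is Pioneer→Slot 7 ($146), Umbra→Slot 5 ($125), Iris→Slot 4 ($136), Cove→Slot 2 ($116), total $523.
VCG payment = (others' best without Quanta) − (others' welfare with Quanta) = 523 − 517 = $6.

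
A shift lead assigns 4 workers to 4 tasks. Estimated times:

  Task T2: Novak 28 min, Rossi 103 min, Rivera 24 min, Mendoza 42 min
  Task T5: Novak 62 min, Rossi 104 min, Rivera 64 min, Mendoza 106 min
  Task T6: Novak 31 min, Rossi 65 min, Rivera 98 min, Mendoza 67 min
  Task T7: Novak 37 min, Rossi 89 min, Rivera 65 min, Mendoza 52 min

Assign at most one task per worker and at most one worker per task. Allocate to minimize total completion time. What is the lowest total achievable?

Treat this as an assignment problem: match each worker to one task.
Optimal: Novak→Task T5 (62 min), Rossi→Task T6 (65 min), Rivera→Task T2 (24 min), Mendoza→Task T7 (52 min) — total 62+65+24+52 = 203 min.
Row-greedy (each worker in turn takes its cheapest remaining task) gives 209 min, worse by 6.
No other one-to-one assignment undercuts 203 min.

Minimum total: 203 min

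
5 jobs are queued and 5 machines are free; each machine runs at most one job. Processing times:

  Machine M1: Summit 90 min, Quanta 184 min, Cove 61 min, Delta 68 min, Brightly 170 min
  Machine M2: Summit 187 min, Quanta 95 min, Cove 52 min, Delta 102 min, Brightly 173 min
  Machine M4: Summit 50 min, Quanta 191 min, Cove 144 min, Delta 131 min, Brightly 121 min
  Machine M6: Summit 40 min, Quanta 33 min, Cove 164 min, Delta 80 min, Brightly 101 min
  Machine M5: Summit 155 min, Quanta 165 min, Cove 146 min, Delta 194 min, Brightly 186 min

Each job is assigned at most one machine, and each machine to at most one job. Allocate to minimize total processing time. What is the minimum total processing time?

This is the linear assignment problem.
Optimal: Summit→Machine M4 (50 min), Quanta→Machine M6 (33 min), Cove→Machine M2 (52 min), Delta→Machine M1 (68 min), Brightly→Machine M5 (186 min) — total 50+33+52+68+186 = 389 min.
Row-greedy (each job in turn takes its cheapest remaining machine) gives 513 min, worse by 124.
Next-best assignment: Summit→Machine M5, Quanta→Machine M6, Cove→Machine M2, Delta→Machine M1, Brightly→Machine M4 = 429 min.
Swapping Quanta↔Delta (Quanta→Machine M1 184 min, Delta→Machine M6 80 min) adds 163.
Checked against all permutations: 389 min is optimal.

Minimum total: 389 min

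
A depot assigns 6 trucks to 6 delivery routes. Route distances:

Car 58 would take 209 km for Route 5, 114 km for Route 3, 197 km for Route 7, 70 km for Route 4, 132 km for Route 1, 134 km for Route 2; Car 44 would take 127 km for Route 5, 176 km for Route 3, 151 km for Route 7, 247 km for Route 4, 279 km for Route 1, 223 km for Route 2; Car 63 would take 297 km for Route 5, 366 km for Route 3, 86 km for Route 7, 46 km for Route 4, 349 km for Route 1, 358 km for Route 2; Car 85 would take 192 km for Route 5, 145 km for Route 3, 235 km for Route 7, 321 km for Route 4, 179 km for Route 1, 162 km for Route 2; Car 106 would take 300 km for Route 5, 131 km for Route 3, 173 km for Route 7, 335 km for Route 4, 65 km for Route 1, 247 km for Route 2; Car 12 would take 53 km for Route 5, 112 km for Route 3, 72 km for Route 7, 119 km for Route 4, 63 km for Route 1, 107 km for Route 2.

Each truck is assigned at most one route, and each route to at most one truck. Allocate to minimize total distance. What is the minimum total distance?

Optimal: Car 58→Route 3 (114 km), Car 44→Route 5 (127 km), Car 63→Route 4 (46 km), Car 85→Route 2 (162 km), Car 106→Route 1 (65 km), Car 12→Route 7 (72 km) — total 114+127+46+162+65+72 = 586 km.
Row-greedy (each truck in turn takes its cheapest remaining route) gives 600 km, worse by 14.
Checked against all permutations: 586 km is optimal.

Minimum total: 586 km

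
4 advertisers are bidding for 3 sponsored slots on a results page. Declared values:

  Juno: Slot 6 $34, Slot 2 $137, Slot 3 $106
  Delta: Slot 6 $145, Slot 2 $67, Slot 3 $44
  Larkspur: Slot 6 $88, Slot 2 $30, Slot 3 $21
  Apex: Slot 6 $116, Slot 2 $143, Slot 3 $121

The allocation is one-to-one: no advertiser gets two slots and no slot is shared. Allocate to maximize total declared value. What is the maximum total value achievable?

Treat this as an assignment problem: match each advertiser to one slot.
Optimal: Delta→Slot 6 ($145), Juno→Slot 2 ($137), Apex→Slot 3 ($121) — total 145+137+121 = $403.
Row-greedy (each advertiser in turn takes its best remaining slot) gives $303, worse by 100.
Next-best assignment: Delta→Slot 6, Apex→Slot 2, Juno→Slot 3 = $394.

Max total: $403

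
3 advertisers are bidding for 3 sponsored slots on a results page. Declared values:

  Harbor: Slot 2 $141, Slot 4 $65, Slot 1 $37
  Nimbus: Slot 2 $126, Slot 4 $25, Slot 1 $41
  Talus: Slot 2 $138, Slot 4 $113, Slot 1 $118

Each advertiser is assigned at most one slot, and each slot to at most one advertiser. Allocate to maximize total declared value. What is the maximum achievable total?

Optimal: Harbor→Slot 4 ($65), Nimbus→Slot 2 ($126), Talus→Slot 1 ($118) — total 65+126+118 = $309.
Row-greedy (each advertiser in turn takes its best remaining slot) gives $295, worse by 14.
Swapping Talus↔Harbor (Talus→Slot 4 $113, Harbor→Slot 1 $37) loses 33.
Checked against all permutations: $309 is optimal.

Maximum total: $309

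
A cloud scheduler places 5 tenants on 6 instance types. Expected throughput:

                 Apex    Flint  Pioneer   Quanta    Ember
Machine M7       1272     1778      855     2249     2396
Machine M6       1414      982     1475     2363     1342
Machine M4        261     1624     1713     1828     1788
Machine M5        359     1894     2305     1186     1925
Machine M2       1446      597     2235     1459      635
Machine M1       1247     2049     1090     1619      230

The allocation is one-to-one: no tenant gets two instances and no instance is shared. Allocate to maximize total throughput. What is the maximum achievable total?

Max total: 10559 ops/s

Treat this as an assignment problem: match each tenant to one instance.
Optimal: Apex→Machine M2 (1446 ops/s), Flint→Machine M1 (2049 ops/s), Pioneer→Machine M5 (2305 ops/s), Quanta→Machine M6 (2363 ops/s), Ember→Machine M7 (2396 ops/s) — total 1446+2049+2305+2363+2396 = 10559 ops/s.
Column-greedy (each instance in turn goes to its best remaining tenant) gives 9812 ops/s, worse by 747.
Next-best assignment: Apex→Machine M1, Flint→Machine M5, Pioneer→Machine M2, Quanta→Machine M6, Ember→Machine M7 = 10135 ops/s.
Every other assignment is strictly worse.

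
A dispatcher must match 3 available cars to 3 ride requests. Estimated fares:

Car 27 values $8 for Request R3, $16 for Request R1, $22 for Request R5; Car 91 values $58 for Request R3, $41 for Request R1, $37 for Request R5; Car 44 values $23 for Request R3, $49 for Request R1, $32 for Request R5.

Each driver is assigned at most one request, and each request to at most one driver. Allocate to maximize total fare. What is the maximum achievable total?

Maximum total: $129

Treat this as an assignment problem: match each driver to one request.
Optimal: Car 27→Request R5 ($22), Car 91→Request R3 ($58), Car 44→Request R1 ($49) — total 22+58+49 = $129.
Next-best assignment: Car 27→Request R1, Car 91→Request R3, Car 44→Request R5 = $106.
Swapping Car 27↔Car 44 (Car 27→Request R1 $16, Car 44→Request R5 $32) loses 23.
Checked against all permutations: $129 is optimal.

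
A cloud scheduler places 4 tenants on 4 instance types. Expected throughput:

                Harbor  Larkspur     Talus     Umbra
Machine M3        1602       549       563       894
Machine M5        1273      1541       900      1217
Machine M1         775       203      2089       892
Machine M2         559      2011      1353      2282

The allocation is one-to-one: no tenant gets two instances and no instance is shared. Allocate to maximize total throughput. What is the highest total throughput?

Optimal: Harbor→Machine M3 (1602 ops/s), Larkspur→Machine M5 (1541 ops/s), Talus→Machine M1 (2089 ops/s), Umbra→Machine M2 (2282 ops/s) — total 1602+1541+2089+2282 = 7514 ops/s.
Row-greedy (each tenant in turn takes its best remaining instance) gives 6919 ops/s, worse by 595.
Next-best assignment: Harbor→Machine M3, Larkspur→Machine M2, Talus→Machine M1, Umbra→Machine M5 = 6919 ops/s.
No other one-to-one assignment exceeds 7514 ops/s.

Maximum total: 7514 ops/s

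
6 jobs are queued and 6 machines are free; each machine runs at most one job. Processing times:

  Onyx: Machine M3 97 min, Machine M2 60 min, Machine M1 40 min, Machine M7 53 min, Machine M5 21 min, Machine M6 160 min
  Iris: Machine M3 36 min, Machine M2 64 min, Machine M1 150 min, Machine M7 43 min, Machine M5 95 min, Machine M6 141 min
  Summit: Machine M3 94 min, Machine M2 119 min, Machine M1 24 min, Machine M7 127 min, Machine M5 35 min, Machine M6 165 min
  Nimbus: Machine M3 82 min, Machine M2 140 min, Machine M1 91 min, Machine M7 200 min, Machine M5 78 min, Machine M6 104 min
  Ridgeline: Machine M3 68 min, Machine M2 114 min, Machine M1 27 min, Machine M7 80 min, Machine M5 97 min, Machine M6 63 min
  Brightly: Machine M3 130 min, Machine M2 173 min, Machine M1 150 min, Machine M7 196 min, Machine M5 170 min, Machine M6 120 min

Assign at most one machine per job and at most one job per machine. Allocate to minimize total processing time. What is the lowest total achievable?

Min total: 367 min

This is a one-to-one assignment (minimum-cost bipartite matching).
Optimal: Onyx→Machine M2 (60 min), Iris→Machine M7 (43 min), Summit→Machine M5 (35 min), Nimbus→Machine M3 (82 min), Ridgeline→Machine M1 (27 min), Brightly→Machine M6 (120 min) — total 60+43+35+82+27+120 = 367 min.
Min-entry greedy (repeatedly take the single cheapest remaining cell) gives 480 min, worse by 113.
Next-best assignment: Onyx→Machine M7, Iris→Machine M2, Summit→Machine M5, Nimbus→Machine M3, Ridgeline→Machine M1, Brightly→Machine M6 = 381 min.
Checked against all permutations: 367 min is optimal.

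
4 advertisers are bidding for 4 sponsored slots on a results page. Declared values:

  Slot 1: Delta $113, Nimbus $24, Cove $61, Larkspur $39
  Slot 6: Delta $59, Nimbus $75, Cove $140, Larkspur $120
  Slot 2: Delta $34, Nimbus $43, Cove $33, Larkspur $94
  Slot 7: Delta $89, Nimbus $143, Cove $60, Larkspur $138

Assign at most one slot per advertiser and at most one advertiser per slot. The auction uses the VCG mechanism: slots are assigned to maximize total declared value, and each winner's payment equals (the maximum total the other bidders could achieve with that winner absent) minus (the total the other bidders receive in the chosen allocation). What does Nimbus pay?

Efficient allocation: Delta→Slot 1 ($113), Nimbus→Slot 7 ($143), Cove→Slot 6 ($140), Larkspur→Slot 2 ($94); total welfare W = $490.
Nimbus receives Slot 7 at value $143, so the others get W − 143 = $347.
Without Nimbus: best allocation of the remaining 3 bidders over all 4 slots is Delta→Slot 1 ($113), Cove→Slot 6 ($140), Larkspur→Slot 7 ($138), total $391.
VCG payment = (others' best without Nimbus) − (others' welfare with Nimbus) = 391 − 347 = $44.

Nimbus pays $44.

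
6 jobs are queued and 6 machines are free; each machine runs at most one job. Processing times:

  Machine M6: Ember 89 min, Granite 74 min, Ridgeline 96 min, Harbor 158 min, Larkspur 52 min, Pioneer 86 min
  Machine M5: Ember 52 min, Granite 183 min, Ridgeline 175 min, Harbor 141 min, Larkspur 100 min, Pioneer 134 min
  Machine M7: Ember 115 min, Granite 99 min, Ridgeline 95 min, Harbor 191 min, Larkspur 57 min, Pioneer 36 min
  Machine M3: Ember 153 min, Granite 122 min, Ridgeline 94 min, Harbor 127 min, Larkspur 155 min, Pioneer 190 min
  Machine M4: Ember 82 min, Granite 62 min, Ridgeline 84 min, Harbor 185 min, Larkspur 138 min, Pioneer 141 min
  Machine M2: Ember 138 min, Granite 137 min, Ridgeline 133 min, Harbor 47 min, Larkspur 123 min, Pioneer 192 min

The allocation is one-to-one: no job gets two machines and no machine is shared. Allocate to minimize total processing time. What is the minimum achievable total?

Optimal: Ember→Machine M5 (52 min), Granite→Machine M4 (62 min), Ridgeline→Machine M3 (94 min), Harbor→Machine M2 (47 min), Larkspur→Machine M6 (52 min), Pioneer→Machine M7 (36 min) — total 52+62+94+47+52+36 = 343 min.
Next-best assignment: Ember→Machine M5, Granite→Machine M3, Ridgeline→Machine M4, Harbor→Machine M2, Larkspur→Machine M6, Pioneer→Machine M7 = 393 min.
Swapping Granite↔Pioneer (Granite→Machine M7 99 min, Pioneer→Machine M4 141 min) adds 142.
Every other assignment is strictly worse.

Min total: 343 min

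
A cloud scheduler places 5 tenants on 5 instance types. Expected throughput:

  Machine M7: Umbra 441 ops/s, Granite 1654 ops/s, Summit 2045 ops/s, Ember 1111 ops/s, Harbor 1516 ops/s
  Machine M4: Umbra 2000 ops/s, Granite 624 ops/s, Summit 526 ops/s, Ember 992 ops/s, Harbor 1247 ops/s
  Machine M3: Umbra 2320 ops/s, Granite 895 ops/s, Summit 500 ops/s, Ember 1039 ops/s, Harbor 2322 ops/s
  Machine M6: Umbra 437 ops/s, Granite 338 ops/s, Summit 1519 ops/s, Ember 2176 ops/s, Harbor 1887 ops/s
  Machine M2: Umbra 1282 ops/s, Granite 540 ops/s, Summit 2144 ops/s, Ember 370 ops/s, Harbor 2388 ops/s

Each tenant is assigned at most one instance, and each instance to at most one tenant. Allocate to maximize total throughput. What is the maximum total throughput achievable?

This is the linear assignment problem.
Optimal: Umbra→Machine M4 (2000 ops/s), Granite→Machine M7 (1654 ops/s), Summit→Machine M2 (2144 ops/s), Ember→Machine M6 (2176 ops/s), Harbor→Machine M3 (2322 ops/s) — total 2000+1654+2144+2176+2322 = 10296 ops/s.
Row-greedy (each tenant in turn takes its best remaining instance) gives 9541 ops/s, worse by 755.
No other one-to-one assignment exceeds 10296 ops/s.

Maximum total: 10296 ops/s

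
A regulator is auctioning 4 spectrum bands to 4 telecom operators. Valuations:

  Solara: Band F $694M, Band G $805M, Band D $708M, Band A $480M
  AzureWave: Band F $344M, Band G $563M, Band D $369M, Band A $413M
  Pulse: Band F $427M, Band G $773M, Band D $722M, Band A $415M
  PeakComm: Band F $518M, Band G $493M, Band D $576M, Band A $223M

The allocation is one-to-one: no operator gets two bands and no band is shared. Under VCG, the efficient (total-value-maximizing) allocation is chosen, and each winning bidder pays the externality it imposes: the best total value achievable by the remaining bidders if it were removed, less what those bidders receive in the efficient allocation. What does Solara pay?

Solara pays $150M.

Efficient allocation: Solara→Band G ($805M), AzureWave→Band A ($413M), Pulse→Band D ($722M), PeakComm→Band F ($518M); total welfare W = $2458M.
Solara receives Band G at value $805M, so the others get W − 805 = $1653M.
Without Solara: best allocation of the remaining 3 bidders over all 4 bands is AzureWave→Band G ($563M), Pulse→Band D ($722M), PeakComm→Band F ($518M), total $1803M.
VCG payment = (others' best without Solara) − (others' welfare with Solara) = 1803 − 1653 = $150M.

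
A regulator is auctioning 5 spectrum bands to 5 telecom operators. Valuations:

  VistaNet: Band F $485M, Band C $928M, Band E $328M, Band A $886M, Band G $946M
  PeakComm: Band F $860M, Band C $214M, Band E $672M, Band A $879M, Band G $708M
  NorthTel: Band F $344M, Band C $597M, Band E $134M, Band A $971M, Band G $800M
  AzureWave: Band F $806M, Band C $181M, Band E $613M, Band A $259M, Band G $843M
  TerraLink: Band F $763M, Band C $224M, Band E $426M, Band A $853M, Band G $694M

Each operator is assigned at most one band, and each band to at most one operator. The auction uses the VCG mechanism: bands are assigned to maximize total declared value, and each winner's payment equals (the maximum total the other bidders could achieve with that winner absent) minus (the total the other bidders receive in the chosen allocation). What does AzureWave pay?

AzureWave pays $119M.

Efficient allocation: VistaNet→Band C ($928M), PeakComm→Band E ($672M), NorthTel→Band A ($971M), AzureWave→Band G ($843M), TerraLink→Band F ($763M); total welfare W = $4177M.
AzureWave receives Band G at value $843M, so the others get W − 843 = $3334M.
Without AzureWave: best allocation of the remaining 4 bidders over all 5 bands is VistaNet→Band C ($928M), PeakComm→Band F ($860M), NorthTel→Band A ($971M), TerraLink→Band G ($694M), total $3453M.
VCG payment = (others' best without AzureWave) − (others' welfare with AzureWave) = 3453 − 3334 = $119M.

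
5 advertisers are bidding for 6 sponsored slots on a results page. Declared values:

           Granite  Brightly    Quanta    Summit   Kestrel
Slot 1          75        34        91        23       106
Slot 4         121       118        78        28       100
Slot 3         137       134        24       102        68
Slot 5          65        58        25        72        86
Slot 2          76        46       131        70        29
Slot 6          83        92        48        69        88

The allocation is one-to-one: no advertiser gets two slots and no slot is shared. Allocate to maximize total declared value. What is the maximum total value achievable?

This is a one-to-one assignment (maximum-weight bipartite matching).
Optimal: Granite→Slot 4 ($121), Brightly→Slot 3 ($134), Quanta→Slot 2 ($131), Summit→Slot 5 ($72), Kestrel→Slot 1 ($106) — total 121+134+131+72+106 = $564.
Swapping Brightly↔Quanta (Brightly→Slot 2 $46, Quanta→Slot 3 $24) loses 195.
No other one-to-one assignment exceeds $564.

Maximum total: $564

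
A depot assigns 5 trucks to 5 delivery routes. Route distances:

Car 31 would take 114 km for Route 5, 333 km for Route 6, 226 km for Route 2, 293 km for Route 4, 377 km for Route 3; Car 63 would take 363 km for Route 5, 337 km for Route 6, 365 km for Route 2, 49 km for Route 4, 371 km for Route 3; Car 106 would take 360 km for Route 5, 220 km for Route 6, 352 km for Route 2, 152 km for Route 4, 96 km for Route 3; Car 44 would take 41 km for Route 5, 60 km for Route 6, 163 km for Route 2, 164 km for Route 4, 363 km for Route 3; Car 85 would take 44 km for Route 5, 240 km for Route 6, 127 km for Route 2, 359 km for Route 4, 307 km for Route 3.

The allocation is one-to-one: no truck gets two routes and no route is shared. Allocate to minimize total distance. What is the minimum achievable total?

Min total: 446 km

Optimal: Car 31→Route 5 (114 km), Car 63→Route 4 (49 km), Car 106→Route 3 (96 km), Car 44→Route 6 (60 km), Car 85→Route 2 (127 km) — total 114+49+96+60+127 = 446 km.
Column-greedy (each route in turn goes to its cheapest remaining truck) gives 814 km, worse by 368.
Checked against all permutations: 446 km is optimal.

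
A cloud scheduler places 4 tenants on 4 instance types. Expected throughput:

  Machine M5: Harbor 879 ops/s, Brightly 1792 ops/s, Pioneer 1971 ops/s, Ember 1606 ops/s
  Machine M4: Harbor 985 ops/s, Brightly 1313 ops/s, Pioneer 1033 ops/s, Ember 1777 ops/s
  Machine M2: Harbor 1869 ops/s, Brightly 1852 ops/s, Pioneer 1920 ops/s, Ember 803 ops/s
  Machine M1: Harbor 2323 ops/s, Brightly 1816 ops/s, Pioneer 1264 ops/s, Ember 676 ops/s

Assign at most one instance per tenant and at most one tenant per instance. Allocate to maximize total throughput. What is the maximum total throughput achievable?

Optimal: Harbor→Machine M1 (2323 ops/s), Brightly→Machine M2 (1852 ops/s), Pioneer→Machine M5 (1971 ops/s), Ember→Machine M4 (1777 ops/s) — total 2323+1852+1971+1777 = 7923 ops/s.
Column-greedy (each instance in turn goes to its best remaining tenant) gives 7433 ops/s, worse by 490.
Next-best assignment: Harbor→Machine M1, Brightly→Machine M5, Pioneer→Machine M2, Ember→Machine M4 = 7812 ops/s.
No other one-to-one assignment exceeds 7923 ops/s.

Max total: 7923 ops/s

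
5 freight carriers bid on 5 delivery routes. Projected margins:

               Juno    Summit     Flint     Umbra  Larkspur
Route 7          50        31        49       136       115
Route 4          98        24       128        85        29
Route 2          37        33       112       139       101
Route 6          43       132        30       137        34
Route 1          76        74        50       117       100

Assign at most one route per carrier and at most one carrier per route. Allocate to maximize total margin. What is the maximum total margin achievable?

Optimal: Juno→Route 1 ($76k), Summit→Route 6 ($132k), Flint→Route 4 ($128k), Umbra→Route 2 ($139k), Larkspur→Route 7 ($115k) — total 76+132+128+139+115 = $590k.
Row-greedy (each carrier in turn takes its best remaining route) gives $578k, worse by 12.
Swapping Umbra↔Larkspur (Umbra→Route 7 $136k, Larkspur→Route 2 $101k) loses 17.
No other one-to-one assignment exceeds $590k.

Maximum total: $590k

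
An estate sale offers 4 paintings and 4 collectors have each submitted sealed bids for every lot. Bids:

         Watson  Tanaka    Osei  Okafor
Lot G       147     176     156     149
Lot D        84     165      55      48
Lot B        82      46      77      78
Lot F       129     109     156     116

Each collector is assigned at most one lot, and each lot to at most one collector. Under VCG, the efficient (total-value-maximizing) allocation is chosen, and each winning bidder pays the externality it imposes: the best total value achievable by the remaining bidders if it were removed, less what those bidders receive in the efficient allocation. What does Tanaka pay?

Tanaka pays $2.

Efficient allocation: Watson→Lot B ($82), Tanaka→Lot D ($165), Osei→Lot F ($156), Okafor→Lot G ($149); total welfare W = $552.
Tanaka receives Lot D at value $165, so the others get W − 165 = $387.
Without Tanaka: best allocation of the remaining 3 bidders over all 4 lots is Watson→Lot D ($84), Osei→Lot F ($156), Okafor→Lot G ($149), total $389.
VCG payment = (others' best without Tanaka) − (others' welfare with Tanaka) = 389 − 387 = $2.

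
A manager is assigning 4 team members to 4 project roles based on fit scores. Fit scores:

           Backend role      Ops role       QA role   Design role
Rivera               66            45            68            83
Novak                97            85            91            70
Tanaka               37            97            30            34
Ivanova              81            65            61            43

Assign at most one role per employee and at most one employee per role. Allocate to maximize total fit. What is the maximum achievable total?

This is a one-to-one assignment (maximum-weight bipartite matching).
Optimal: Rivera→Design role (83 pts), Novak→QA role (91 pts), Tanaka→Ops role (97 pts), Ivanova→Backend role (81 pts) — total 83+91+97+81 = 352 pts.
Column-greedy (each role in turn goes to its best remaining employee) gives 305 pts, worse by 47.
Checked against all permutations: 352 pts is optimal.

Maximum total: 352 pts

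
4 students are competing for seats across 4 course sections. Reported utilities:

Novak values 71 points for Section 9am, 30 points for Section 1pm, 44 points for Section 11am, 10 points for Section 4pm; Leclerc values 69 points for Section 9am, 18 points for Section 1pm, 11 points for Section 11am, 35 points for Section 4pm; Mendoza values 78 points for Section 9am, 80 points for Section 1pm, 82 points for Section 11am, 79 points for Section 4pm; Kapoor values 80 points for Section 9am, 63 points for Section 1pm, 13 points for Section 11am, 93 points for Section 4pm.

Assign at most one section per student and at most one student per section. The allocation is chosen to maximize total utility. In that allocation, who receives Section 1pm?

Mendoza receives Section 1pm.

Treat this as an assignment problem: match each student to one section.
Optimal: Novak→Section 11am (44 points), Leclerc→Section 9am (69 points), Mendoza→Section 1pm (80 points), Kapoor→Section 4pm (93 points) — total 44+69+80+93 = 286 points.
Next-best assignment: Novak→Section 1pm, Leclerc→Section 9am, Mendoza→Section 11am, Kapoor→Section 4pm = 274 points.
Swapping Leclerc↔Kapoor (Leclerc→Section 4pm 35 points, Kapoor→Section 9am 80 points) loses 47.
Mendoza's own top section is Section 11am (82 points), but forcing Mendoza→Section 11am and reassigning the rest optimally gives only 274 points — worse by 12.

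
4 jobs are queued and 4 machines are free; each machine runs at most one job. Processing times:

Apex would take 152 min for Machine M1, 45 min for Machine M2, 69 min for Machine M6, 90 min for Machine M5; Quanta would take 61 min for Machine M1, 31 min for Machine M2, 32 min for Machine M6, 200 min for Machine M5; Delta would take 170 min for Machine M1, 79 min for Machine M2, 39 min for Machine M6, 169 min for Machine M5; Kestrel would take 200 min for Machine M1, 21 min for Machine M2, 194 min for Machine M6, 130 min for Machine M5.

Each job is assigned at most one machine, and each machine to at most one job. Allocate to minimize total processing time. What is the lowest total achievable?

Minimum total: 211 min

This is the linear assignment problem.
Optimal: Apex→Machine M5 (90 min), Quanta→Machine M1 (61 min), Delta→Machine M6 (39 min), Kestrel→Machine M2 (21 min) — total 90+61+39+21 = 211 min.
Min-entry greedy (repeatedly take the single cheapest remaining cell) gives 313 min, worse by 102.
Every other assignment is strictly worse.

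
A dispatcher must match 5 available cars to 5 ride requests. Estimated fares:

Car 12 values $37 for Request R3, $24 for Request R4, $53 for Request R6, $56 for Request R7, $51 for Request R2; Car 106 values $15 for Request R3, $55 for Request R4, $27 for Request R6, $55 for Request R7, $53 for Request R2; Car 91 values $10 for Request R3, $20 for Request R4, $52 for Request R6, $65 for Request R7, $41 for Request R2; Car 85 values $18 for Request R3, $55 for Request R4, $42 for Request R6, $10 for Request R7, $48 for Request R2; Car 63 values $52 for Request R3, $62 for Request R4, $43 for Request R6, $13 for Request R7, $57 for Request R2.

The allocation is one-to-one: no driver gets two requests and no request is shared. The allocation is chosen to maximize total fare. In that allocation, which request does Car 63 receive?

Optimal: Car 12→Request R6 ($53), Car 106→Request R2 ($53), Car 91→Request R7 ($65), Car 85→Request R4 ($55), Car 63→Request R3 ($52) — total 53+53+65+55+52 = $278.
Every other assignment is strictly worse.
Car 63's own top request is Request R4 ($62), but forcing Car 63→Request R4 and reassigning the rest optimally gives only $259 — worse by 19.

Car 63 receives Request R3.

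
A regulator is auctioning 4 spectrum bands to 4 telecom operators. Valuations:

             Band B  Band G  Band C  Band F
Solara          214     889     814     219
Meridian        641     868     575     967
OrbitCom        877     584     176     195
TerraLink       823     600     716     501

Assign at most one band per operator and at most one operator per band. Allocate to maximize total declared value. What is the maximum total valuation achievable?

Optimal: Solara→Band G ($889M), Meridian→Band F ($967M), OrbitCom→Band B ($877M), TerraLink→Band C ($716M) — total 889+967+877+716 = $3449M.
Every other assignment is strictly worse.

Max total: $3449M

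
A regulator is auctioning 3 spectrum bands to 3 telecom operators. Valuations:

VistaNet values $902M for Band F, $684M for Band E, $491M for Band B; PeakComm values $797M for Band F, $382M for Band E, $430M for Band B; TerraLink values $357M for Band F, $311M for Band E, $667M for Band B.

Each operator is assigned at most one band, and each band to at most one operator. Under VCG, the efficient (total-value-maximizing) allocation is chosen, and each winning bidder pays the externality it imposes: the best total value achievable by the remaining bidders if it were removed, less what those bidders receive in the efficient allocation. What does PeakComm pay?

Efficient allocation: VistaNet→Band E ($684M), PeakComm→Band F ($797M), TerraLink→Band B ($667M); total welfare W = $2148M.
PeakComm receives Band F at value $797M, so the others get W − 797 = $1351M.
Without PeakComm: best allocation of the remaining 2 bidders over all 3 bands is VistaNet→Band F ($902M), TerraLink→Band B ($667M), total $1569M.
VCG payment = (others' best without PeakComm) − (others' welfare with PeakComm) = 1569 − 1351 = $218M.

PeakComm pays $218M.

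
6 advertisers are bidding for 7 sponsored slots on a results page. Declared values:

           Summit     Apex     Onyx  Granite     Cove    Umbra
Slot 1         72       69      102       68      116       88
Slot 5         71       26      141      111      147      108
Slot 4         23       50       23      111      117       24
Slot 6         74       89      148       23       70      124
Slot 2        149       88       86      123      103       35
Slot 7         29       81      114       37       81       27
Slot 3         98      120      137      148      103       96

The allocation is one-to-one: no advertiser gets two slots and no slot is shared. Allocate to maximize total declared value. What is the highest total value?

Optimal: Summit→Slot 2 ($149), Apex→Slot 3 ($120), Onyx→Slot 7 ($114), Granite→Slot 4 ($111), Cove→Slot 5 ($147), Umbra→Slot 6 ($124) — total 149+120+114+111+147+124 = $765.
Row-greedy (each advertiser in turn takes its best remaining slot) gives $733, worse by 32.
Next-best assignment: Summit→Slot 2, Apex→Slot 3, Onyx→Slot 6, Granite→Slot 4, Cove→Slot 5, Umbra→Slot 1 = $763.
Checked against all permutations: $765 is optimal.

Maximum total: $765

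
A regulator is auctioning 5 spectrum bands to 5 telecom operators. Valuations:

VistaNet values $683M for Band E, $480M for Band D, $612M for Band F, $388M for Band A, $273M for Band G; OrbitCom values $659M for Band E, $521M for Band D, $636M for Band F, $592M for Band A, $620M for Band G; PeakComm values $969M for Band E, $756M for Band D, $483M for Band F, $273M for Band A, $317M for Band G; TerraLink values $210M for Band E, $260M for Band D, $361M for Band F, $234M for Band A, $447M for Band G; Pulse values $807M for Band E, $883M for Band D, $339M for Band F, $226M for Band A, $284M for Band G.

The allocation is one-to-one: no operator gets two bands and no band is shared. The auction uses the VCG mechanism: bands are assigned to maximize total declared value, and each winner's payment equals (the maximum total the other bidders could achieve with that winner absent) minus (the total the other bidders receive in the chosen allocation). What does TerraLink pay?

Efficient allocation: VistaNet→Band F ($612M), OrbitCom→Band A ($592M), PeakComm→Band E ($969M), TerraLink→Band G ($447M), Pulse→Band D ($883M); total welfare W = $3503M.
TerraLink receives Band G at value $447M, so the others get W − 447 = $3056M.
Without TerraLink: best allocation of the remaining 4 bidders over all 5 bands is VistaNet→Band F ($612M), OrbitCom→Band G ($620M), PeakComm→Band E ($969M), Pulse→Band D ($883M), total $3084M.
VCG payment = (others' best without TerraLink) − (others' welfare with TerraLink) = 3084 − 3056 = $28M.

TerraLink pays $28M.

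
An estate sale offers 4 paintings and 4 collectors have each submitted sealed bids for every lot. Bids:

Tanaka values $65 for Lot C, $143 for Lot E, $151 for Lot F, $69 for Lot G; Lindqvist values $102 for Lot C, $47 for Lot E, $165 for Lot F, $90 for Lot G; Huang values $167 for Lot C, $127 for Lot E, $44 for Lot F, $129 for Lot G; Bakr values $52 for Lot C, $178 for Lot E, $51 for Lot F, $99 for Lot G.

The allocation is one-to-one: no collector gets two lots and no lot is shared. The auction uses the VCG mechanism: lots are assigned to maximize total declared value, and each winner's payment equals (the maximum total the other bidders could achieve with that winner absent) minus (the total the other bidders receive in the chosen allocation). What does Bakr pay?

Efficient allocation: Tanaka→Lot F ($151), Lindqvist→Lot G ($90), Huang→Lot C ($167), Bakr→Lot E ($178); total welfare W = $586.
Bakr receives Lot E at value $178, so the others get W − 178 = $408.
Without Bakr: best allocation of the remaining 3 bidders over all 4 lots is Tanaka→Lot E ($143), Lindqvist→Lot F ($165), Huang→Lot C ($167), total $475.
VCG payment = (others' best without Bakr) − (others' welfare with Bakr) = 475 − 408 = $67.

Bakr pays $67.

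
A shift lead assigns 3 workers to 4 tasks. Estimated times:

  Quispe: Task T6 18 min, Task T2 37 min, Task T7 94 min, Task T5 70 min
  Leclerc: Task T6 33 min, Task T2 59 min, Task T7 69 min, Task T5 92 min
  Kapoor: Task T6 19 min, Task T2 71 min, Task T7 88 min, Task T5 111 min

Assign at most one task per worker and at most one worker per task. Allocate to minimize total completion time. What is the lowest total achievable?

Minimum total: 125 min

Optimal: Quispe→Task T2 (37 min), Leclerc→Task T7 (69 min), Kapoor→Task T6 (19 min) — total 37+69+19 = 125 min.
Row-greedy (each worker in turn takes its cheapest remaining task) gives 165 min, worse by 40.
No other one-to-one assignment undercuts 125 min.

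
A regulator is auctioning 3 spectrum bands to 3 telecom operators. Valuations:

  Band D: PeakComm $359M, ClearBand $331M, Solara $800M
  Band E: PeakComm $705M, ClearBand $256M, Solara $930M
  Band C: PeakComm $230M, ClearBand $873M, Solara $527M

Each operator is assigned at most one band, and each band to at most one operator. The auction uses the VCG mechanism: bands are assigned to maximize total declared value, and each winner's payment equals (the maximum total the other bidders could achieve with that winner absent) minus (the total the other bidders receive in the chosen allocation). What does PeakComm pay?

PeakComm pays $130M.

Efficient allocation: PeakComm→Band E ($705M), ClearBand→Band C ($873M), Solara→Band D ($800M); total welfare W = $2378M.
PeakComm receives Band E at value $705M, so the others get W − 705 = $1673M.
Without PeakComm: best allocation of the remaining 2 bidders over all 3 bands is ClearBand→Band C ($873M), Solara→Band E ($930M), total $1803M.
VCG payment = (others' best without PeakComm) − (others' welfare with PeakComm) = 1803 − 1673 = $130M.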